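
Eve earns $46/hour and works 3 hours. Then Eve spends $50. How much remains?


Calculate earnings:
3 x $46 = $138
Subtract spending:
$138 - $50 = $88

$88


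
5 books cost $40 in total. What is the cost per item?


Total cost: $40
Number of items: 5
Unit price: $40 / 5 = $8

$8


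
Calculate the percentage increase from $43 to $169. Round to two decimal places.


Find the absolute change:
|169 - 43| = 126
Divide by original and multiply by 100:
126 / 43 x 100 = 293.0232...% ≈ 293.02%

293.02%


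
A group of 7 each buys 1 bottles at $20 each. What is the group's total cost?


Cost per person:
1 x $20 = $20
Group total:
7 x $20 = $140

$140


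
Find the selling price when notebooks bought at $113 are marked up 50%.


Calculate the markup amount:
50% of $113 = $56.50
Add to cost:
$113 + $56.50 = $169.50

$169.50


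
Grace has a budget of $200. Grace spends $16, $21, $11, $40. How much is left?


Add up expenses:
$16 + $21 + $11 + $40 = $88
Subtract from budget:
$200 - $88 = $112

$112


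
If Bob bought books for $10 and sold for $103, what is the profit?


Selling price = $103
Cost price = $10
Profit = selling price - cost price:
Profit = $103 - $10 = $93

$93


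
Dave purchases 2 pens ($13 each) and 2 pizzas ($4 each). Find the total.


Cost of pens:
2 x $13 = $26
Cost of pizzas:
2 x $4 = $8
Add both:
$26 + $8 = $34

$34


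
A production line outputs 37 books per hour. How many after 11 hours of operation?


Production rate: 37 books per hour
Time: 11 hours
Total: 37 x 11 = 407 books

407 books


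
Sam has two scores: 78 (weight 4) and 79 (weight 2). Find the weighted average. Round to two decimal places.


Weighted sum:
4 x 78 + 2 x 79 = 470
Total weight:
4 + 2 = 6
Weighted average:
470 / 6 = 78.3333... ≈ 78.33

78.33


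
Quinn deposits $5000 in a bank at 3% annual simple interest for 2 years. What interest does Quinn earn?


Use the formula I = P x R x T / 100
P x R x T = 5000 x 3 x 2 = 30000
I = 30000 / 100 = $300

$300


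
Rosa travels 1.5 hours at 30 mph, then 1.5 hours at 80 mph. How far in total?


Leg 1 distance:
30 x 1.5 = 45 miles
Leg 2 distance:
80 x 1.5 = 120 miles
Total distance:
45 + 120 = 165 miles

165 miles


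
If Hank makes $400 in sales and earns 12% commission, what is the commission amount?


Convert rate to decimal:
12% = 0.12
Multiply by sales:
$400 x 0.12 = $48

$48


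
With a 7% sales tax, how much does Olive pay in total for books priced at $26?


Calculate the tax:
7% of $26 = $1.82
Add tax to price:
$26 + $1.82 = $27.82

$27.82


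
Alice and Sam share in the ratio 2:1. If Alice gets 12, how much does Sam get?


Find the multiplier:
12 / 2 = 6
Apply to Sam's share:
1 x 6 = 6

6


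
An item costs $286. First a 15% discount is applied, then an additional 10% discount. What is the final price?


First discount:
15% of $286 = $42.90
Price after first discount:
$286 - $42.90 = $243.10
Second discount:
10% of $243.10 = $24.31
Final price:
$243.10 - $24.31 = $218.79

$218.79


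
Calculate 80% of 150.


Convert percentage to decimal:
80% = 0.8
Multiply:
150 x 0.8 = 120

120


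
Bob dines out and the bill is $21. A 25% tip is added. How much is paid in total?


Calculate the tip:
25% of $21 = $5.25
Add tip to meal cost:
$21 + $5.25 = $26.25

$26.25


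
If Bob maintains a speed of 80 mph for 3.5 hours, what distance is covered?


Use the formula: distance = speed x time
Speed = 80 mph, Time = 3.5 hours
80 x 3.5 = 280 miles

280 miles


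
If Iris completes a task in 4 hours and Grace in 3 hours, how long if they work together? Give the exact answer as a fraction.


Iris's rate: 1/4 of the job per hour
Grace's rate: 1/3 of the job per hour
Combined rate: 1/4 + 1/3 = 7/12 per hour
Time = 1 / (7/12) = 12/7 hours (≈ 1.71 hours)

12/7 hours


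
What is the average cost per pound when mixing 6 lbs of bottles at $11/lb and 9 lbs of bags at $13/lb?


Cost of bottles:
6 x $11 = $66
Cost of bags:
9 x $13 = $117
Total cost: $66 + $117 = $183
Total weight: 15 lbs
Average: $183 / 15 = $12.20/lb

$12.20/lb


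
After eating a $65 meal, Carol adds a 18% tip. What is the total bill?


Calculate the tip:
18% of $65 = $11.70
Add tip to meal cost:
$65 + $11.70 = $76.70

$76.70


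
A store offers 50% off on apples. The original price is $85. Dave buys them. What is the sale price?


Calculate the discount amount:
50% of $85 = $42.50
Subtract from original:
$85 - $42.50 = $42.50

$42.50


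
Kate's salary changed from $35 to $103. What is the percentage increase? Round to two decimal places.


Find the absolute change:
|103 - 35| = 68
Divide by original and multiply by 100:
68 / 35 x 100 = 194.2857...% ≈ 194.29%

194.29%


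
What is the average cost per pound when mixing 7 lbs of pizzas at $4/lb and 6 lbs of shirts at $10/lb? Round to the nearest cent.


Cost of pizzas:
7 x $4 = $28
Cost of shirts:
6 x $10 = $60
Total cost: $28 + $60 = $88
Total weight: 13 lbs
Average: $88 / 13 = $6.7692... ≈ $6.77/lb

$6.77/lb


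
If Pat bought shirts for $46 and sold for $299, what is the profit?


Selling price = $299
Cost price = $46
Profit = selling price - cost price:
Profit = $299 - $46 = $253

$253


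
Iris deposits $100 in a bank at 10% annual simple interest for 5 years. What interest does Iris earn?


Use the formula I = P x R x T / 100
P x R x T = 100 x 10 x 5 = 5000
I = 5000 / 100 = $50

$50


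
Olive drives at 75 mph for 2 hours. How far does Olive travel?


Use the formula: distance = speed x time
Speed = 75 mph, Time = 2 hours
75 x 2 = 150 miles

150 miles


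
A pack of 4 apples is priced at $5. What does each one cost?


Total cost: $5
Number of items: 4
Unit price: $5 / 4 = $1.25

$1.25


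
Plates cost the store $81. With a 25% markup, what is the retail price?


Calculate the markup amount:
25% of $81 = $20.25
Add to cost:
$81 + $20.25 = $101.25

$101.25


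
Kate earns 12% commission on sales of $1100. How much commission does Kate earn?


Convert rate to decimal:
12% = 0.12
Multiply by sales:
$1100 x 0.12 = $132

$132


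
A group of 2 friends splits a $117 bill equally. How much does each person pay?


Total bill: $117
Number of people: 2
Each pays: $117 / 2 = $58.50

$58.50


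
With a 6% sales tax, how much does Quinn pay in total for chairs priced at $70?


Calculate the tax:
6% of $70 = $4.20
Add tax to price:
$70 + $4.20 = $74.20

$74.20


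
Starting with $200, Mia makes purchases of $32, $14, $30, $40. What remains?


Add up expenses:
$32 + $14 + $30 + $40 = $116
Subtract from budget:
$200 - $116 = $84

$84


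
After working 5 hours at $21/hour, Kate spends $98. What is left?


Calculate earnings:
5 x $21 = $105
Subtract spending:
$105 - $98 = $7

$7


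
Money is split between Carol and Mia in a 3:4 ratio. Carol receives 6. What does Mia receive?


Find the multiplier:
6 / 3 = 2
Apply to Mia's share:
4 x 2 = 8

8


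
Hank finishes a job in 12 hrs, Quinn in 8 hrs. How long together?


Hank's rate: 1/12 of the job per hour
Quinn's rate: 1/8 of the job per hour
Combined rate: 1/12 + 1/8 = 5/24 per hour
Time = 1 / (5/24) = 24/5 = 4.8 hours

4.8 hours


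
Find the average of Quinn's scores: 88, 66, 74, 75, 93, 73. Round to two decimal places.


Add the scores:
88 + 66 + 74 + 75 + 93 + 73 = 469
Divide by the number of tests:
469 / 6 = 78.1666... ≈ 78.17

78.17


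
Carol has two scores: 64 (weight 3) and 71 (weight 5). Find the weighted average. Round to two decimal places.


Weighted sum:
3 x 64 + 5 x 71 = 547
Total weight:
3 + 5 = 8
Weighted average:
547 / 8 = 68.375 ≈ 68.38

68.38


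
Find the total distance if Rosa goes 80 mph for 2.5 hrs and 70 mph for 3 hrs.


Leg 1 distance:
80 x 2.5 = 200 miles
Leg 2 distance:
70 x 3 = 210 miles
Total distance:
200 + 210 = 410 miles

410 miles


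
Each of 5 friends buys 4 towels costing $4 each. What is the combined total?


Cost per person:
4 x $4 = $16
Group total:
5 x $16 = $80

$80


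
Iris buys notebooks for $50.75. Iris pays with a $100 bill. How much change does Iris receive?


Start with the amount paid:
$100
Subtract the price:
$100 - $50.75 = $49.25

$49.25


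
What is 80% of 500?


Convert percentage to decimal:
80% = 0.8
Multiply:
500 x 0.8 = 400

400


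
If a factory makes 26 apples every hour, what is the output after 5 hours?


Production rate: 26 apples per hour
Time: 5 hours
Total: 26 x 5 = 130 apples

130 apples


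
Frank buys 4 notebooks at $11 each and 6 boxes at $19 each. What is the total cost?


Cost of notebooks:
4 x $11 = $44
Cost of boxes:
6 x $19 = $114
Add both:
$44 + $114 = $158

$158


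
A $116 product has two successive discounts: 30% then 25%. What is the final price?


First discount:
30% of $116 = $34.80
Price after first discount:
$116 - $34.80 = $81.20
Second discount:
25% of $81.20 = $20.30
Final price:
$81.20 - $20.30 = $60.90

$60.90


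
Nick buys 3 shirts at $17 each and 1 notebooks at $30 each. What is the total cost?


Cost of shirts:
3 x $17 = $51
Cost of notebooks:
1 x $30 = $30
Add both:
$51 + $30 = $81

$81


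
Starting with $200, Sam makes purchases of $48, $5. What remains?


Add up expenses:
$48 + $5 = $53
Subtract from budget:
$200 - $53 = $147

$147


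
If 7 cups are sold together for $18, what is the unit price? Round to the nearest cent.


Total cost: $18
Number of items: 7
Unit price: $18 / 7 = $2.5714... ≈ $2.57

$2.57


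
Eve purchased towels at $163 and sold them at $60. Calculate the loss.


Selling price = $60
Cost price = $163
Loss = cost price - selling price:
Loss = $163 - $60 = $103

$103


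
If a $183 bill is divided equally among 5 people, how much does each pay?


Total bill: $183
Number of people: 5
Each pays: $183 / 5 = $36.60

$36.60


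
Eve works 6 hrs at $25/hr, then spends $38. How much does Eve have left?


Calculate earnings:
6 x $25 = $150
Subtract spending:
$150 - $38 = $112

$112


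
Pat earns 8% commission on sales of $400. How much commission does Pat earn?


Convert rate to decimal:
8% = 0.08
Multiply by sales:
$400 x 0.08 = $32

$32


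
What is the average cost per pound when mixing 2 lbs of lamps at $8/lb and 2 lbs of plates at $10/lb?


Cost of lamps:
2 x $8 = $16
Cost of plates:
2 x $10 = $20
Total cost: $16 + $20 = $36
Total weight: 4 lbs
Average: $36 / 4 = $9/lb

$9/lb


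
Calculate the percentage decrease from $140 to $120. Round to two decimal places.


Find the absolute change:
|120 - 140| = 20
Divide by original and multiply by 100:
20 / 140 x 100 = 14.2857...% ≈ 14.29%

14.29%


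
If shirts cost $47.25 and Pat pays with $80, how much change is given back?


Start with the amount paid:
$80
Subtract the price:
$80 - $47.25 = $32.75

$32.75


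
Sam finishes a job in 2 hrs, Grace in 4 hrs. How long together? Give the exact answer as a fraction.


Sam's rate: 1/2 of the job per hour
Grace's rate: 1/4 of the job per hour
Combined rate: 1/2 + 1/4 = 3/4 per hour
Time = 1 / (3/4) = 4/3 hours (≈ 1.33 hours)

4/3 hours


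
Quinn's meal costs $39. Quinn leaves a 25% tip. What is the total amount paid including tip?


Calculate the tip:
25% of $39 = $9.75
Add tip to meal cost:
$39 + $9.75 = $48.75

$48.75


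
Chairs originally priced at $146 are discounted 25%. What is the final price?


Calculate the discount amount:
25% of $146 = $36.50
Subtract from original:
$146 - $36.50 = $109.50

$109.50


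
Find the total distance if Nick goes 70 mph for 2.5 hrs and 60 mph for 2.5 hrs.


Leg 1 distance:
70 x 2.5 = 175 miles
Leg 2 distance:
60 x 2.5 = 150 miles
Total distance:
175 + 150 = 325 miles

325 miles


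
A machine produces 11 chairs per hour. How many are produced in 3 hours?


Production rate: 11 chairs per hour
Time: 3 hours
Total: 11 x 3 = 33 chairs

33 chairs


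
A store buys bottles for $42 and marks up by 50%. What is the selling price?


Calculate the markup amount:
50% of $42 = $21
Add to cost:
$42 + $21 = $63

$63


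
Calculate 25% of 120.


Convert percentage to decimal:
25% = 0.25
Multiply:
120 x 0.25 = 30

30


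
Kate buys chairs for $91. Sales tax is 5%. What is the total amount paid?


Calculate the tax:
5% of $91 = $4.55
Add tax to price:
$91 + $4.55 = $95.55

$95.55


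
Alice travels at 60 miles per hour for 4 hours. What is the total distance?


Use the formula: distance = speed x time
Speed = 60 mph, Time = 4 hours
60 x 4 = 240 miles

240 miles


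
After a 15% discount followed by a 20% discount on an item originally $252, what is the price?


First discount:
15% of $252 = $37.80
Price after first discount:
$252 - $37.80 = $214.20
Second discount:
20% of $214.20 = $42.84
Final price:
$214.20 - $42.84 = $171.36

$171.36


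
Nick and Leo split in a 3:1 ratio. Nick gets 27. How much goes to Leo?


Find the multiplier:
27 / 3 = 9
Apply to Leo's share:
1 x 9 = 9

9


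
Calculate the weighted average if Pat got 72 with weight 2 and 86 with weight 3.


Weighted sum:
2 x 72 + 3 x 86 = 402
Total weight:
2 + 3 = 5
Weighted average:
402 / 5 = 80.4

80.4


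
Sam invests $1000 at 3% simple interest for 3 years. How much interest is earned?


Use the formula I = P x R x T / 100
P x R x T = 1000 x 3 x 3 = 9000
I = 9000 / 100 = $90

$90


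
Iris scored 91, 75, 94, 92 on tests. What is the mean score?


Add the scores:
91 + 75 + 94 + 92 = 352
Divide by the number of tests:
352 / 4 = 88

88


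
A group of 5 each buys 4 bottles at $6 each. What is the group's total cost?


Cost per person:
4 x $6 = $24
Group total:
5 x $24 = $120

$120


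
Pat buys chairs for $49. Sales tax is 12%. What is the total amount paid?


Calculate the tax:
12% of $49 = $5.88
Add tax to price:
$49 + $5.88 = $54.88

$54.88


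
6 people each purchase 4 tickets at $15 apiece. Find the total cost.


Cost per person:
4 x $15 = $60
Group total:
6 x $60 = $360

$360


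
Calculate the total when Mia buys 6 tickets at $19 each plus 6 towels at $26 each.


Cost of tickets:
6 x $19 = $114
Cost of towels:
6 x $26 = $156
Add both:
$114 + $156 = $270

$270


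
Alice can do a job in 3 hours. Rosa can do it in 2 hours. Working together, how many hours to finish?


Alice's rate: 1/3 of the job per hour
Rosa's rate: 1/2 of the job per hour
Combined rate: 1/3 + 1/2 = 5/6 per hour
Time = 1 / (5/6) = 6/5 = 1.2 hours

1.2 hours


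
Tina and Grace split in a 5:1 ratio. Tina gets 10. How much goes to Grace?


Find the multiplier:
10 / 5 = 2
Apply to Grace's share:
1 x 2 = 2

2


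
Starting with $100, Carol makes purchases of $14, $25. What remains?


Add up expenses:
$14 + $25 = $39
Subtract from budget:
$100 - $39 = $61

$61


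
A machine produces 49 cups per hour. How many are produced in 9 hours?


Production rate: 49 cups per hour
Time: 9 hours
Total: 49 x 9 = 441 cups

441 cups


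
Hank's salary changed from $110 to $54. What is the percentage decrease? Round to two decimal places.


Find the absolute change:
|54 - 110| = 56
Divide by original and multiply by 100:
56 / 110 x 100 = 50.9090...% ≈ 50.91%

50.91%


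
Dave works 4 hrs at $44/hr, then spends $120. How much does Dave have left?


Calculate earnings:
4 x $44 = $176
Subtract spending:
$176 - $120 = $56

$56


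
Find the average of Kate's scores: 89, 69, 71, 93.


Add the scores:
89 + 69 + 71 + 93 = 322
Divide by the number of tests:
322 / 4 = 80.5

80.5


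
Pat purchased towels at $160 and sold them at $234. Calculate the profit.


Selling price = $234
Cost price = $160
Profit = selling price - cost price:
Profit = $234 - $160 = $74

$74


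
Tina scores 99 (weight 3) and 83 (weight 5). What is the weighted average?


Weighted sum:
3 x 99 + 5 x 83 = 712
Total weight:
3 + 5 = 8
Weighted average:
712 / 8 = 89

89


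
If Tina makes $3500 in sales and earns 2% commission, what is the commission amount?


Convert rate to decimal:
2% = 0.02
Multiply by sales:
$3500 x 0.02 = $70

$70


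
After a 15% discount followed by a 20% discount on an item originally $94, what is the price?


First discount:
15% of $94 = $14.10
Price after first discount:
$94 - $14.10 = $79.90
Second discount:
20% of $79.90 = $15.98
Final price:
$79.90 - $15.98 = $63.92

$63.92


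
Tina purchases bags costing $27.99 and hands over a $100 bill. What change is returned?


Start with the amount paid:
$100
Subtract the price:
$100 - $27.99 = $72.01

$72.01


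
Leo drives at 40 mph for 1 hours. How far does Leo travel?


Use the formula: distance = speed x time
Speed = 40 mph, Time = 1 hours
40 x 1 = 40 miles

40 miles


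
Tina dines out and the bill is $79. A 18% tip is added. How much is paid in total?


Calculate the tip:
18% of $79 = $14.22
Add tip to meal cost:
$79 + $14.22 = $93.22

$93.22


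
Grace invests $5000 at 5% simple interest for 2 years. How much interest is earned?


Use the formula I = P x R x T / 100
P x R x T = 5000 x 5 x 2 = 50000
I = 50000 / 100 = $500

$500


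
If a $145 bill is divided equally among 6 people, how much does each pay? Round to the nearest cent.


Total bill: $145
Number of people: 6
Each pays: $145 / 6 = $24.1666... ≈ $24.17

$24.17


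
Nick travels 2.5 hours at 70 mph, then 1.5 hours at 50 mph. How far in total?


Leg 1 distance:
70 x 2.5 = 175 miles
Leg 2 distance:
50 x 1.5 = 75 miles
Total distance:
175 + 75 = 250 miles

250 miles


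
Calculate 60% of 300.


Convert percentage to decimal:
60% = 0.6
Multiply:
300 x 0.6 = 180

180


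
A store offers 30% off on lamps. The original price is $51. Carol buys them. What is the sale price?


Calculate the discount amount:
30% of $51 = $15.30
Subtract from original:
$51 - $15.30 = $35.70

$35.70


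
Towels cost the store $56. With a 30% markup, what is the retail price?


Calculate the markup amount:
30% of $56 = $16.80
Add to cost:
$56 + $16.80 = $72.80

$72.80


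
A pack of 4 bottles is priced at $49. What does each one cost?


Total cost: $49
Number of items: 4
Unit price: $49 / 4 = $12.25

$12.25


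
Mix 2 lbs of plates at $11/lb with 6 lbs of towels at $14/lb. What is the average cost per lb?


Cost of plates:
2 x $11 = $22
Cost of towels:
6 x $14 = $84
Total cost: $22 + $84 = $106
Total weight: 8 lbs
Average: $106 / 8 = $13.25/lb

$13.25/lb


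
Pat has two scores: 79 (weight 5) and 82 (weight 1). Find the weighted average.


Weighted sum:
5 x 79 + 1 x 82 = 477
Total weight:
5 + 1 = 6
Weighted average:
477 / 6 = 79.5

79.5


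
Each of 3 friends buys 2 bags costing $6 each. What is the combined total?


Cost per person:
2 x $6 = $12
Group total:
3 x $12 = $36

$36


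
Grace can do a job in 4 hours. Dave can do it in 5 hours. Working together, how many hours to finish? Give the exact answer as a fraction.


Grace's rate: 1/4 of the job per hour
Dave's rate: 1/5 of the job per hour
Combined rate: 1/4 + 1/5 = 9/20 per hour
Time = 1 / (9/20) = 20/9 hours (≈ 2.22 hours)

20/9 hours


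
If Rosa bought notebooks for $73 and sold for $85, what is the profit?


Selling price = $85
Cost price = $73
Profit = selling price - cost price:
Profit = $85 - $73 = $12

$12


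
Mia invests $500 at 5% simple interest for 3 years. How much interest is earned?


Use the formula I = P x R x T / 100
P x R x T = 500 x 5 x 3 = 7500
I = 7500 / 100 = $75

$75


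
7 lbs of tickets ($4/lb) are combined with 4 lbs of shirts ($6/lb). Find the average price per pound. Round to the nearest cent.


Cost of tickets:
7 x $4 = $28
Cost of shirts:
4 x $6 = $24
Total cost: $28 + $24 = $52
Total weight: 11 lbs
Average: $52 / 11 = $4.7272... ≈ $4.73/lb

$4.73/lb


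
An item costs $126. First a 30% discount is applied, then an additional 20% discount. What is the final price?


First discount:
30% of $126 = $37.80
Price after first discount:
$126 - $37.80 = $88.20
Second discount:
20% of $88.20 = $17.64
Final price:
$88.20 - $17.64 = $70.56

$70.56


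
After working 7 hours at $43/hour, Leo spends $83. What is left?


Calculate earnings:
7 x $43 = $301
Subtract spending:
$301 - $83 = $218

$218


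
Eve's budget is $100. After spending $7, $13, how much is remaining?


Add up expenses:
$7 + $13 = $20
Subtract from budget:
$100 - $20 = $80

$80


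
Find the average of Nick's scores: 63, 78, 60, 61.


Add the scores:
63 + 78 + 60 + 61 = 262
Divide by the number of tests:
262 / 4 = 65.5

65.5


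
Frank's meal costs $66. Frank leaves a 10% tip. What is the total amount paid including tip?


Calculate the tip:
10% of $66 = $6.60
Add tip to meal cost:
$66 + $6.60 = $72.60

$72.60


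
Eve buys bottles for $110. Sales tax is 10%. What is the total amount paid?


Calculate the tax:
10% of $110 = $11
Add tax to price:
$110 + $11 = $121

$121


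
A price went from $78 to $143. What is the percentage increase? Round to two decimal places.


Find the absolute change:
|143 - 78| = 65
Divide by original and multiply by 100:
65 / 78 x 100 = 83.3333...% ≈ 83.33%

83.33%


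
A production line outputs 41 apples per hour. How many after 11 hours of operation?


Production rate: 41 apples per hour
Time: 11 hours
Total: 41 x 11 = 451 apples

451 apples


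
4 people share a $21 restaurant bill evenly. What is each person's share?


Total bill: $21
Number of people: 4
Each pays: $21 / 4 = $5.25

$5.25


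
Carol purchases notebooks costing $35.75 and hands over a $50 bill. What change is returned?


Start with the amount paid:
$50
Subtract the price:
$50 - $35.75 = $14.25

$14.25


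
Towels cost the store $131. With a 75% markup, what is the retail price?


Calculate the markup amount:
75% of $131 = $98.25
Add to cost:
$131 + $98.25 = $229.25

$229.25


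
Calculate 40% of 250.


Convert percentage to decimal:
40% = 0.4
Multiply:
250 x 0.4 = 100

100


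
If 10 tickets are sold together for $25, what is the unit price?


Total cost: $25
Number of items: 10
Unit price: $25 / 10 = $2.50

$2.50


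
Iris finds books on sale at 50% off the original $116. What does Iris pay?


Calculate the discount amount:
50% of $116 = $58
Subtract from original:
$116 - $58 = $58

$58


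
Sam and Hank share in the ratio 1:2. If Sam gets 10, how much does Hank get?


Find the multiplier:
10 / 1 = 10
Apply to Hank's share:
2 x 10 = 20

20


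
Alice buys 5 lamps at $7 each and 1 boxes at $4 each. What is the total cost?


Cost of lamps:
5 x $7 = $35
Cost of boxes:
1 x $4 = $4
Add both:
$35 + $4 = $39

$39


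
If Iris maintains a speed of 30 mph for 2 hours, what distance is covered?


Use the formula: distance = speed x time
Speed = 30 mph, Time = 2 hours
30 x 2 = 60 miles

60 miles


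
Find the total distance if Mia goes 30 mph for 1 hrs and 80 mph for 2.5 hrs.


Leg 1 distance:
30 x 1 = 30 miles
Leg 2 distance:
80 x 2.5 = 200 miles
Total distance:
30 + 200 = 230 miles

230 miles


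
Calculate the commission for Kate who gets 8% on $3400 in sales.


Convert rate to decimal:
8% = 0.08
Multiply by sales:
$3400 x 0.08 = $272

$272


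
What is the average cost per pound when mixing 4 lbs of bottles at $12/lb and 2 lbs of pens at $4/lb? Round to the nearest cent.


Cost of bottles:
4 x $12 = $48
Cost of pens:
2 x $4 = $8
Total cost: $48 + $8 = $56
Total weight: 6 lbs
Average: $56 / 6 = $9.3333... ≈ $9.33/lb

$9.33/lb


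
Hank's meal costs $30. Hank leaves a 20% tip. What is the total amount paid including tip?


Calculate the tip:
20% of $30 = $6
Add tip to meal cost:
$30 + $6 = $36

$36


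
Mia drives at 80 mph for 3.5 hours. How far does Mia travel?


Use the formula: distance = speed x time
Speed = 80 mph, Time = 3.5 hours
80 x 3.5 = 280 miles

280 miles


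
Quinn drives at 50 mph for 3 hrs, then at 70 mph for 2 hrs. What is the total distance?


Leg 1 distance:
50 x 3 = 150 miles
Leg 2 distance:
70 x 2 = 140 miles
Total distance:
150 + 140 = 290 miles

290 miles


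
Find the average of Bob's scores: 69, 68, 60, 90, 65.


Add the scores:
69 + 68 + 60 + 90 + 65 = 352
Divide by the number of tests:
352 / 5 = 70.4

70.4


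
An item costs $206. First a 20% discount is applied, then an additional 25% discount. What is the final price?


First discount:
20% of $206 = $41.20
Price after first discount:
$206 - $41.20 = $164.80
Second discount:
25% of $164.80 = $41.20
Final price:
$164.80 - $41.20 = $123.60

$123.60


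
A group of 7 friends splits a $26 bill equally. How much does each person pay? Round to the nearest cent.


Total bill: $26
Number of people: 7
Each pays: $26 / 7 = $3.7142... ≈ $3.71

$3.71


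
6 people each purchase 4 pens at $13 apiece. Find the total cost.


Cost per person:
4 x $13 = $52
Group total:
6 x $52 = $312

$312


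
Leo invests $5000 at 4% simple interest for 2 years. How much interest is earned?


Use the formula I = P x R x T / 100
P x R x T = 5000 x 4 x 2 = 40000
I = 40000 / 100 = $400

$400


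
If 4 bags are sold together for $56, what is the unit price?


Total cost: $56
Number of items: 4
Unit price: $56 / 4 = $14

$14


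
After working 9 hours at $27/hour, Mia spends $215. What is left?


Calculate earnings:
9 x $27 = $243
Subtract spending:
$243 - $215 = $28

$28


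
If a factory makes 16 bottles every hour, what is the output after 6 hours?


Production rate: 16 bottles per hour
Time: 6 hours
Total: 16 x 6 = 96 bottles

96 bottles


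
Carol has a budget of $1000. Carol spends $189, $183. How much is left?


Add up expenses:
$189 + $183 = $372
Subtract from budget:
$1000 - $372 = $628

$628


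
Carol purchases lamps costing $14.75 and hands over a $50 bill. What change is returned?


Start with the amount paid:
$50
Subtract the price:
$50 - $14.75 = $35.25

$35.25


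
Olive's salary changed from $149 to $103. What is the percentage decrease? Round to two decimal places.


Find the absolute change:
|103 - 149| = 46
Divide by original and multiply by 100:
46 / 149 x 100 = 30.8724...% ≈ 30.87%

30.87%


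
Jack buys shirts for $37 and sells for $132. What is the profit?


Selling price = $132
Cost price = $37
Profit = selling price - cost price:
Profit = $132 - $37 = $95

$95


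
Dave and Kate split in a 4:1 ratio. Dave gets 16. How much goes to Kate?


Find the multiplier:
16 / 4 = 4
Apply to Kate's share:
1 x 4 = 4

4


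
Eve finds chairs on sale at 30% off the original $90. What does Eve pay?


Calculate the discount amount:
30% of $90 = $27
Subtract from original:
$90 - $27 = $63

$63


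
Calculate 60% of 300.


Convert percentage to decimal:
60% = 0.6
Multiply:
300 x 0.6 = 180

180


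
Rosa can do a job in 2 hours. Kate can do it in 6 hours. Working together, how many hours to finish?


Rosa's rate: 1/2 of the job per hour
Kate's rate: 1/6 of the job per hour
Combined rate: 1/2 + 1/6 = 2/3 per hour
Time = 1 / (2/3) = 3/2 = 1.5 hours

1.5 hours


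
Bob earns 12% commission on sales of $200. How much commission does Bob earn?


Convert rate to decimal:
12% = 0.12
Multiply by sales:
$200 x 0.12 = $24

$24


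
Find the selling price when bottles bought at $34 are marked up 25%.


Calculate the markup amount:
25% of $34 = $8.50
Add to cost:
$34 + $8.50 = $42.50

$42.50


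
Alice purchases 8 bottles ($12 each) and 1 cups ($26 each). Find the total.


Cost of bottles:
8 x $12 = $96
Cost of cups:
1 x $26 = $26
Add both:
$96 + $26 = $122

$122


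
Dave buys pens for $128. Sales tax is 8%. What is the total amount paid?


Calculate the tax:
8% of $128 = $10.24
Add tax to price:
$128 + $10.24 = $138.24

$138.24


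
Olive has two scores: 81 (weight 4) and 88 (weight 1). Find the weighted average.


Weighted sum:
4 x 81 + 1 x 88 = 412
Total weight:
4 + 1 = 5
Weighted average:
412 / 5 = 82.4

82.4


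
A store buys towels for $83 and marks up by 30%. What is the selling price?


Calculate the markup amount:
30% of $83 = $24.90
Add to cost:
$83 + $24.90 = $107.90

$107.90


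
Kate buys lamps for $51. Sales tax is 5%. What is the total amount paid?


Calculate the tax:
5% of $51 = $2.55
Add tax to price:
$51 + $2.55 = $53.55

$53.55


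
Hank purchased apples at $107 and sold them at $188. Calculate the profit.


Selling price = $188
Cost price = $107
Profit = selling price - cost price:
Profit = $188 - $107 = $81

$81


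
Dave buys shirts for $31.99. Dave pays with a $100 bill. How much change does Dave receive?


Start with the amount paid:
$100
Subtract the price:
$100 - $31.99 = $68.01

$68.01


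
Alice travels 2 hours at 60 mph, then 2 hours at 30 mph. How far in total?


Leg 1 distance:
60 x 2 = 120 miles
Leg 2 distance:
30 x 2 = 60 miles
Total distance:
120 + 60 = 180 miles

180 miles


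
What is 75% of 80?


Convert percentage to decimal:
75% = 0.75
Multiply:
80 x 0.75 = 60

60


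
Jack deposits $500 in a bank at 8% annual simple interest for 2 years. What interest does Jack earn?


Use the formula I = P x R x T / 100
P x R x T = 500 x 8 x 2 = 8000
I = 8000 / 100 = $80

$80


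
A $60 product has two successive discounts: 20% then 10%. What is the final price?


First discount:
20% of $60 = $12
Price after first discount:
$60 - $12 = $48
Second discount:
10% of $48 = $4.80
Final price:
$48 - $4.80 = $43.20

$43.20


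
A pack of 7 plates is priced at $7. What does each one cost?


Total cost: $7
Number of items: 7
Unit price: $7 / 7 = $1

$1


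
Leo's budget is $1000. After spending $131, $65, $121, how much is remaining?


Add up expenses:
$131 + $65 + $121 = $317
Subtract from budget:
$1000 - $317 = $683

$683


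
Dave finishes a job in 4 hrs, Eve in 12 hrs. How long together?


Dave's rate: 1/4 of the job per hour
Eve's rate: 1/12 of the job per hour
Combined rate: 1/4 + 1/12 = 1/3 per hour
Time = 1 / (1/3) = 3 hours

3 hours


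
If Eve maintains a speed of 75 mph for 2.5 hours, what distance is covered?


Use the formula: distance = speed x time
Speed = 75 mph, Time = 2.5 hours
75 x 2.5 = 187.5 miles

187.5 miles


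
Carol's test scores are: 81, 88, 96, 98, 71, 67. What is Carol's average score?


Add the scores:
81 + 88 + 96 + 98 + 71 + 67 = 501
Divide by the number of tests:
501 / 6 = 83.5

83.5


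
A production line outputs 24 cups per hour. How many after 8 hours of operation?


Production rate: 24 cups per hour
Time: 8 hours
Total: 24 x 8 = 192 cups

192 cups


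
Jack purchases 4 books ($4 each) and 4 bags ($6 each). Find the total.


Cost of books:
4 x $4 = $16
Cost of bags:
4 x $6 = $24
Add both:
$16 + $24 = $40

$40


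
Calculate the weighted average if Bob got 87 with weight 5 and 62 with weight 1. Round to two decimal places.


Weighted sum:
5 x 87 + 1 x 62 = 497
Total weight:
5 + 1 = 6
Weighted average:
497 / 6 = 82.8333... ≈ 82.83

82.83


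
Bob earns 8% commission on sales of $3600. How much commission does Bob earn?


Convert rate to decimal:
8% = 0.08
Multiply by sales:
$3600 x 0.08 = $288

$288


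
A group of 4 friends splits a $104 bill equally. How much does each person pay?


Total bill: $104
Number of people: 4
Each pays: $104 / 4 = $26

$26


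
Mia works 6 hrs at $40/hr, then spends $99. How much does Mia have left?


Calculate earnings:
6 x $40 = $240
Subtract spending:
$240 - $99 = $141

$141


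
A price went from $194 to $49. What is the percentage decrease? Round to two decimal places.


Find the absolute change:
|49 - 194| = 145
Divide by original and multiply by 100:
145 / 194 x 100 = 74.7422...% ≈ 74.74%

74.74%


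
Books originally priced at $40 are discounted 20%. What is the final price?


Calculate the discount amount:
20% of $40 = $8
Subtract from original:
$40 - $8 = $32

$32


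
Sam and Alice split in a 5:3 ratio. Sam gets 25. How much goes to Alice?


Find the multiplier:
25 / 5 = 5
Apply to Alice's share:
3 x 5 = 15

15


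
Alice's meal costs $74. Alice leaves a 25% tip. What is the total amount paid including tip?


Calculate the tip:
25% of $74 = $18.50
Add tip to meal cost:
$74 + $18.50 = $92.50

$92.50


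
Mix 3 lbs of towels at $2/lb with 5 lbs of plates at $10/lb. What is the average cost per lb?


Cost of towels:
3 x $2 = $6
Cost of plates:
5 x $10 = $50
Total cost: $6 + $50 = $56
Total weight: 8 lbs
Average: $56 / 8 = $7/lb

$7/lb


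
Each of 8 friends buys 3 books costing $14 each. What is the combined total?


Cost per person:
3 x $14 = $42
Group total:
8 x $42 = $336

$336


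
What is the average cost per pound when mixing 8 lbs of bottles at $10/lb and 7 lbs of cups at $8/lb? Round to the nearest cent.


Cost of bottles:
8 x $10 = $80
Cost of cups:
7 x $8 = $56
Total cost: $80 + $56 = $136
Total weight: 15 lbs
Average: $136 / 15 = $9.0666... ≈ $9.07/lb

$9.07/lb


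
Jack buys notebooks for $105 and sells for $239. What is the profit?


Selling price = $239
Cost price = $105
Profit = selling price - cost price:
Profit = $239 - $105 = $134

$134


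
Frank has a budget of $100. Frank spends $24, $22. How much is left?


Add up expenses:
$24 + $22 = $46
Subtract from budget:
$100 - $46 = $54

$54


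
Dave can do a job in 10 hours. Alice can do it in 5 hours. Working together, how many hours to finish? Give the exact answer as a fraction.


Dave's rate: 1/10 of the job per hour
Alice's rate: 1/5 of the job per hour
Combined rate: 1/10 + 1/5 = 3/10 per hour
Time = 1 / (3/10) = 10/3 hours (≈ 3.33 hours)

10/3 hours


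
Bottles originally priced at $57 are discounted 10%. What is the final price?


Calculate the discount amount:
10% of $57 = $5.70
Subtract from original:
$57 - $5.70 = $51.30

$51.30


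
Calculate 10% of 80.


Convert percentage to decimal:
10% = 0.1
Multiply:
80 x 0.1 = 8

8


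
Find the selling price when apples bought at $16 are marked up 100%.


Calculate the markup amount:
100% of $16 = $16
Add to cost:
$16 + $16 = $32

$32


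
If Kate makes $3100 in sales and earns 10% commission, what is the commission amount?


Convert rate to decimal:
10% = 0.1
Multiply by sales:
$3100 x 0.1 = $310

$310


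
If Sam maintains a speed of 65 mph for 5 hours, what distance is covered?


Use the formula: distance = speed x time
Speed = 65 mph, Time = 5 hours
65 x 5 = 325 miles

325 miles


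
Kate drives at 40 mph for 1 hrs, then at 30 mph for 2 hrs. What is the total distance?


Leg 1 distance:
40 x 1 = 40 miles
Leg 2 distance:
30 x 2 = 60 miles
Total distance:
40 + 60 = 100 miles

100 miles


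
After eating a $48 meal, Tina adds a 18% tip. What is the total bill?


Calculate the tip:
18% of $48 = $8.64
Add tip to meal cost:
$48 + $8.64 = $56.64

$56.64


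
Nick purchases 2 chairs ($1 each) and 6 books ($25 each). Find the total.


Cost of chairs:
2 x $1 = $2
Cost of books:
6 x $25 = $150
Add both:
$2 + $150 = $152

$152


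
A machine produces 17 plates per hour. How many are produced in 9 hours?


Production rate: 17 plates per hour
Time: 9 hours
Total: 17 x 9 = 153 plates

153 plates


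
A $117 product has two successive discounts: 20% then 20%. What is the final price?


First discount:
20% of $117 = $23.40
Price after first discount:
$117 - $23.40 = $93.60
Second discount:
20% of $93.60 = $18.72
Final price:
$93.60 - $18.72 = $74.88

$74.88


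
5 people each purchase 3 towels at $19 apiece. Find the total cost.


Cost per person:
3 x $19 = $57
Group total:
5 x $57 = $285

$285


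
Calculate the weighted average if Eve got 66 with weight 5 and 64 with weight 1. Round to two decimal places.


Weighted sum:
5 x 66 + 1 x 64 = 394
Total weight:
5 + 1 = 6
Weighted average:
394 / 6 = 65.6666... ≈ 65.67

65.67


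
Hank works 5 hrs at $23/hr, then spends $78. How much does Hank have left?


Calculate earnings:
5 x $23 = $115
Subtract spending:
$115 - $78 = $37

$37


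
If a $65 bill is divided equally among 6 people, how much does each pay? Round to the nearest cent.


Total bill: $65
Number of people: 6
Each pays: $65 / 6 = $10.8333... ≈ $10.83

$10.83


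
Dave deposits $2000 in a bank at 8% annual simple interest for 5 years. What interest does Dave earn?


Use the formula I = P x R x T / 100
P x R x T = 2000 x 8 x 5 = 80000
I = 80000 / 100 = $800

$800


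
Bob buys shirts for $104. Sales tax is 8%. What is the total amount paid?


Calculate the tax:
8% of $104 = $8.32
Add tax to price:
$104 + $8.32 = $112.32

$112.32


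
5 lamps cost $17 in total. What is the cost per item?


Total cost: $17
Number of items: 5
Unit price: $17 / 5 = $3.40

$3.40


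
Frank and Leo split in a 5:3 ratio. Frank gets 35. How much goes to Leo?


Find the multiplier:
35 / 5 = 7
Apply to Leo's share:
3 x 7 = 21

21


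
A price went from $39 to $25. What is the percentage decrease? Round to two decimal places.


Find the absolute change:
|25 - 39| = 14
Divide by original and multiply by 100:
14 / 39 x 100 = 35.8974...% ≈ 35.9%

35.9%


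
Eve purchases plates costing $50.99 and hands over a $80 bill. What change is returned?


Start with the amount paid:
$80
Subtract the price:
$80 - $50.99 = $29.01

$29.01


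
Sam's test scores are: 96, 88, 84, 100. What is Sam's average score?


Add the scores:
96 + 88 + 84 + 100 = 368
Divide by the number of tests:
368 / 4 = 92

92


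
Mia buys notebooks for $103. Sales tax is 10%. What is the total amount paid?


Calculate the tax:
10% of $103 = $10.30
Add tax to price:
$103 + $10.30 = $113.30

$113.30


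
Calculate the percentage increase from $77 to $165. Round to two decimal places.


Find the absolute change:
|165 - 77| = 88
Divide by original and multiply by 100:
88 / 77 x 100 = 114.2857...% ≈ 114.29%

114.29%


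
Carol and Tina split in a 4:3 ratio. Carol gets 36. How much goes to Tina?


Find the multiplier:
36 / 4 = 9
Apply to Tina's share:
3 x 9 = 27

27


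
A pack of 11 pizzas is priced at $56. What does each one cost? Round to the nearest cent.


Total cost: $56
Number of items: 11
Unit price: $56 / 11 = $5.0909... ≈ $5.09

$5.09


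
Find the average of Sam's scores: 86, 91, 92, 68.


Add the scores:
86 + 91 + 92 + 68 = 337
Divide by the number of tests:
337 / 4 = 84.25

84.25


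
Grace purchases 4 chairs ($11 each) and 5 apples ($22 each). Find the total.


Cost of chairs:
4 x $11 = $44
Cost of apples:
5 x $22 = $110
Add both:
$44 + $110 = $154

$154


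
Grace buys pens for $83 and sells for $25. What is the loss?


Selling price = $25
Cost price = $83
Loss = cost price - selling price:
Loss = $83 - $25 = $58

$58


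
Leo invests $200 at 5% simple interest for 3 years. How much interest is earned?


Use the formula I = P x R x T / 100
P x R x T = 200 x 5 x 3 = 3000
I = 3000 / 100 = $30

$30


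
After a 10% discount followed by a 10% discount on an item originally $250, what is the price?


First discount:
10% of $250 = $25
Price after first discount:
$250 - $25 = $225
Second discount:
10% of $225 = $22.50
Final price:
$225 - $22.50 = $202.50

$202.50


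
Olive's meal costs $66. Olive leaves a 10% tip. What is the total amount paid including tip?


Calculate the tip:
10% of $66 = $6.60
Add tip to meal cost:
$66 + $6.60 = $72.60

$72.60


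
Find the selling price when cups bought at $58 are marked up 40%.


Calculate the markup amount:
40% of $58 = $23.20
Add to cost:
$58 + $23.20 = $81.20

$81.20
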